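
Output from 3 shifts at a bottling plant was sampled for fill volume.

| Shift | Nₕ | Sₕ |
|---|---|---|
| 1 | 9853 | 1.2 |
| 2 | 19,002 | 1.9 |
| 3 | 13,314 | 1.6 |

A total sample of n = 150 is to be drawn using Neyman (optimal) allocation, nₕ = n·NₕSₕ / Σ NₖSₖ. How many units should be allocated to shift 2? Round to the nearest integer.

1: NₕSₕ = 9853·1.2 = 11823.6
2: NₕSₕ = 19002·1.9 = 36103.8
3: NₕSₕ = 13314·1.6 = 21302.4
Σ NₕSₕ = 69229.8.
n_2 = 150·36103.8/69229.8 = 78.226... → 78.

78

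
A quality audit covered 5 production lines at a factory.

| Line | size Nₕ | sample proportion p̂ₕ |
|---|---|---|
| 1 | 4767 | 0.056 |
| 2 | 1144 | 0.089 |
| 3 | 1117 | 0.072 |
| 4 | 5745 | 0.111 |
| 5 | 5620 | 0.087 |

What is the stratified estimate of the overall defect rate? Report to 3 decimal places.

0.086

N = 4767 + 1144 + 1117 + 5745 + 5620 = 18393.
Overall proportion = Σ (Nₕ/N)·p̂ₕ.
Σ Nₕp̂ₕ = 266.952 + 101.816 + 80.424 + 637.695 + 488.94 = 1575.827.
1575.827 / 18393 = 0.08568... → 0.086.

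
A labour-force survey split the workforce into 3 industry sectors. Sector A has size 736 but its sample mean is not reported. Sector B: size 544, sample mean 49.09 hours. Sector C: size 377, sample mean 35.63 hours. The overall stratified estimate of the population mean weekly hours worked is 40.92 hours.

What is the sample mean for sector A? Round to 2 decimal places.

N = 736 + 544 + 377 = 1657.
Overall total = μ·N = 40.92·1657 = 67804.44.
Subtract the known strata: 544·49.09 + 377·35.63 = 40137.47.
Remaining total for sector A: 67804.44 − 40137.47 = 27666.97.
Divide by its size: 27666.97 / 736 = 37.5910... → 37.59.

37.59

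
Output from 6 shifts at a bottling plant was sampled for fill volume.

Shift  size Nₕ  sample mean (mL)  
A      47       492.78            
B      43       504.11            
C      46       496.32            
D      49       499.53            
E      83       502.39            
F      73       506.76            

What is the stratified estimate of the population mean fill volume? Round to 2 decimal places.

500.99

N = 47 + 43 + 46 + 49 + 83 + 73 = 341.
Overall mean = Σ (Nₕ/N)·x̄ₕ — weight by population share, not a simple average.
Σ Nₕx̄ₕ = 47·492.78 + 43·504.11 + 46·496.32 + 49·499.53 + 83·502.39 + 73·506.76 = 23160.66 + 21676.73 + 22830.72 + 24476.97 + 41698.37 + 36993.48 = 170836.93.
Divide by N: 170836.93 / 341 = 500.9881... → 500.99.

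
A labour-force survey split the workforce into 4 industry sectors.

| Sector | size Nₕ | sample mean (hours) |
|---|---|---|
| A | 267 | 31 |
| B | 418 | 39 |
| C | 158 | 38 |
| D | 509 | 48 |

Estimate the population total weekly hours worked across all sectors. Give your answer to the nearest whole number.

Population total = Σ Nₕ·x̄ₕ (each stratum's size times its mean).
267·31 + 418·39 + 158·38 + 509·48 = 8277 + 16302 + 6004 + 24432 = 55015.

55015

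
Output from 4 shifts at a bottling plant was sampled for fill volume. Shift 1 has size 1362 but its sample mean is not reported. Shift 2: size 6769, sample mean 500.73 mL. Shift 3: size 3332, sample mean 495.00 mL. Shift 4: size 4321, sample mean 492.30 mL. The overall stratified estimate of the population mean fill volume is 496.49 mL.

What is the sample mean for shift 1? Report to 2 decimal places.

492.36

N = 1362 + 6769 + 3332 + 4321 = 15784.
Overall total = μ·N = 496.49·15784 = 7836598.16.
Subtract the known strata: 6769·500.73 + 3332·495.00 + 4321·492.30 = 7166009.67.
Remaining total for shift 1: 7836598.16 − 7166009.67 = 670588.49.
Divide by its size: 670588.49 / 1362 = 492.3557... → 492.36.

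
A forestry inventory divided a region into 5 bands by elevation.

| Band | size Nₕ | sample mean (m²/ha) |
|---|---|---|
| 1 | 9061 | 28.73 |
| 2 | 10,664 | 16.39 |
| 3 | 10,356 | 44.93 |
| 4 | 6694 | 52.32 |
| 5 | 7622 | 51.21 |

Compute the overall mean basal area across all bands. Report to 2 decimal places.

N = 44397; weights Wₕ = Nₕ/N = (0.2041, 0.2402, 0.2333, 0.1508, 0.1717).
x̄_st = Σ Wₕ·x̄ₕ = 0.2041·28.73 + 0.2402·16.39 + 0.2333·44.93 + 0.1508·52.32 + 0.1717·51.21 ≈ 36.9609...
→ 36.96.

36.96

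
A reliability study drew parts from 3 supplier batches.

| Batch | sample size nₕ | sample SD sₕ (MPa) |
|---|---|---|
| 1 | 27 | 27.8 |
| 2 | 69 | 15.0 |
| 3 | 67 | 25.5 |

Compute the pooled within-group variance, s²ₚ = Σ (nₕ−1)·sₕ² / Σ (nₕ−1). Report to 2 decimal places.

489.44

Degrees of freedom: 26 + 68 + 66 = 160.
Σ(nₕ−1)sₕ² = 26·772.84 + 68·225 + 66·650.25 = 78310.34.
s²ₚ = 78310.34 / 160 = 489.4396... → 489.44.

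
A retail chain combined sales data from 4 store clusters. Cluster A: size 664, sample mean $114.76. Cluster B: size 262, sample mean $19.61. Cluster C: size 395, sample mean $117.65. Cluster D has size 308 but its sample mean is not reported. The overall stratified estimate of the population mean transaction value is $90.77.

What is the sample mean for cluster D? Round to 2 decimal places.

65.11

N = 664 + 262 + 395 + 308 = 1629.
Overall total = μ·N = 90.77·1629 = 147864.33.
Subtract the known strata: 664·114.76 + 262·19.61 + 395·117.65 = 127810.21.
Remaining total for cluster D: 147864.33 − 127810.21 = 20054.12.
Divide by its size: 20054.12 / 308 = 65.1108... → 65.11.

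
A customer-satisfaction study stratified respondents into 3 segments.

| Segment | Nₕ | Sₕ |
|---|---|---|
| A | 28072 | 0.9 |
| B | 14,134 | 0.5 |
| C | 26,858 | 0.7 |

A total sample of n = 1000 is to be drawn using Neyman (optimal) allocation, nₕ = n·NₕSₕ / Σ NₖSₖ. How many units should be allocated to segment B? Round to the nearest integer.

Σ NₕSₕ = 28072·0.9 + 14134·0.5 + 26858·0.7 = 51132.4.
Share for B: 7067/51132.4 = 0.13821.
n_B = 1000 × 0.13821 = 138.210... → 138.

138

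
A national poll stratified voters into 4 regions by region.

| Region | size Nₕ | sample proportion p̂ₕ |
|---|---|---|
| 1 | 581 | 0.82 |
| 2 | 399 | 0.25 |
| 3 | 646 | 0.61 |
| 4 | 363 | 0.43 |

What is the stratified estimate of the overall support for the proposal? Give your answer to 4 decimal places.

0.5663

Wₕ = Nₕ/N with N = 1989: 0.2921, 0.2006, 0.3248, 0.1825.
p̂_st = 0.2921·0.82 + 0.2006·0.25 + 0.3248·0.61 + 0.1825·0.43 ≈ 0.566275... → 0.5663.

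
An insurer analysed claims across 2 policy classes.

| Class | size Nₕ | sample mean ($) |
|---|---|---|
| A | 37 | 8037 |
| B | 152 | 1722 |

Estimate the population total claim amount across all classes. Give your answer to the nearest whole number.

559113

A: 37·8037 = 297369
B: 152·1722 = 261744
τ̂ = Σ Nₕx̄ₕ = 559113.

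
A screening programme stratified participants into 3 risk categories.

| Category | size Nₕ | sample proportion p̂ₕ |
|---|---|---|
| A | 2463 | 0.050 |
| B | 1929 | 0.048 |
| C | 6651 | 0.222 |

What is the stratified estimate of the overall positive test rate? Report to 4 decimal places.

0.1532

Wₕ = Nₕ/N with N = 11043: 0.2230, 0.1747, 0.6023.
p̂_st = 0.2230·0.050 + 0.1747·0.048 + 0.6023·0.222 ≈ 0.153243... → 0.1532.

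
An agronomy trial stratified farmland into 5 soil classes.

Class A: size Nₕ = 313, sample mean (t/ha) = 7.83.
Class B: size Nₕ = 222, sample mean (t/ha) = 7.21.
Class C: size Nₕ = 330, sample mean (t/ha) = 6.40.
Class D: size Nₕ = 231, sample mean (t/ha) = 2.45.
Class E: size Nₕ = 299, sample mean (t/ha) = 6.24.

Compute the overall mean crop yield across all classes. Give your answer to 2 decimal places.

N = 313 + 222 + 330 + 231 + 299 = 1395.
Overall mean = Σ (Nₕ/N)·x̄ₕ — weight by population share, not a simple average.
Σ Nₕx̄ₕ = 313·7.83 + 222·7.21 + 330·6.40 + 231·2.45 + 299·6.24 = 2450.79 + 1600.62 + 2112 + 565.95 + 1865.76 = 8595.12.
Divide by N: 8595.12 / 1395 = 6.1614... → 6.16.

6.16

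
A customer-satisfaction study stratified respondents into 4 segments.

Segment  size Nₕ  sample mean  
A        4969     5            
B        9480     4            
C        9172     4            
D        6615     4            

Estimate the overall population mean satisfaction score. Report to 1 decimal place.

N = 4969 + 9480 + 9172 + 6615 = 30236.
Weight each subgroup mean by Nₕ/N and sum.
Σ Nₕx̄ₕ = 4969·5 + 9480·4 + 9172·4 + 6615·4 = 24845 + 37920 + 36688 + 26460 = 125913.
Divide by N: 125913 / 30236 = 4.164... → 4.2.

4.2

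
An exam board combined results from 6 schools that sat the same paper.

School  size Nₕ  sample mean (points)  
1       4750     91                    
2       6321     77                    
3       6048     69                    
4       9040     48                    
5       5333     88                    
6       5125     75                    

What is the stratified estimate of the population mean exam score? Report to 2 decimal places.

N = 4750 + 6321 + 6048 + 9040 + 5333 + 5125 = 36617.
Weight each subgroup mean by Nₕ/N and sum.
Σ Nₕx̄ₕ = 4750·91 + 6321·77 + 6048·69 + 9040·48 + 5333·88 + 5125·75 = 432250 + 486717 + 417312 + 433920 + 469304 + 384375 = 2623878.
Divide by N: 2623878 / 36617 = 71.6574... → 71.66.

71.66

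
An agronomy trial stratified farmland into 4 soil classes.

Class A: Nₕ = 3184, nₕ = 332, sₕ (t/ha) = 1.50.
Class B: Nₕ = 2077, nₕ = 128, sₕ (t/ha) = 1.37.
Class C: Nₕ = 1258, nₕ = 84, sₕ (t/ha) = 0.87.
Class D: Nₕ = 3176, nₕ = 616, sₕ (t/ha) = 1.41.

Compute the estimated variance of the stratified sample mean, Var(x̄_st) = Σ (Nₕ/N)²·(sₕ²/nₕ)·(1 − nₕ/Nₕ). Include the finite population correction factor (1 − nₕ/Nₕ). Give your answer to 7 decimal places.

0.0017070

N = 9695. Term for each stratum: Wₕ²sₕ²/nₕ·(1−nₕ/Nₕ).
Var(x̄_st) = 0.0006547438 + 0.0006315153 + 0.0001415834 + 0.0002791787 = 0.0017070212 → 0.0017070.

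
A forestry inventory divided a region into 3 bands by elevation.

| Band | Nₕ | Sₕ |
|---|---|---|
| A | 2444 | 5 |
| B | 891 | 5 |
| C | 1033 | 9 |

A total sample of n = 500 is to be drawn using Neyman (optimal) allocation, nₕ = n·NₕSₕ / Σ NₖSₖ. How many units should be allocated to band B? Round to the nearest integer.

86

A: NₕSₕ = 2444·5 = 12220
B: NₕSₕ = 891·5 = 4455
C: NₕSₕ = 1033·9 = 9297
Σ NₕSₕ = 25972.
n_B = 500·4455/25972 = 85.765... → 86.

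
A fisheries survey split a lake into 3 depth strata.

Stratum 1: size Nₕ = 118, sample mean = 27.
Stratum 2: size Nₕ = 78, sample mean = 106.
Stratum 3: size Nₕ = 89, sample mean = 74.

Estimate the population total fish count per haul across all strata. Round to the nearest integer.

18040

Estimate total by summing Nₕ·x̄ₕ over strata.
118·27 + 78·106 + 89·74 = 3186 + 8268 + 6586 = 18040.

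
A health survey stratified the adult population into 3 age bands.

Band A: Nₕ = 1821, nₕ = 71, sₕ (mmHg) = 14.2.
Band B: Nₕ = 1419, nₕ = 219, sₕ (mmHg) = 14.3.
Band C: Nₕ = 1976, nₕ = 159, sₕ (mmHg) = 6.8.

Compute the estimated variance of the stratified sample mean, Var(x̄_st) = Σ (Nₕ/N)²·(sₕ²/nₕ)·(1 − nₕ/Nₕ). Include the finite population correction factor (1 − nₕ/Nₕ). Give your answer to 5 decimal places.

N = 5216; Wₕ = Nₕ/N.
band A: (1821/5216)²·14.2²/71·(1 − 71/1821) = 0.33265279
band B: (1419/5216)²·14.3²/219·(1 − 219/1419) = 0.05844084
band C: (1976/5216)²·6.8²/159·(1 − 159/1976) = 0.03837845
Sum = 0.42947207 → 0.42947.

0.42947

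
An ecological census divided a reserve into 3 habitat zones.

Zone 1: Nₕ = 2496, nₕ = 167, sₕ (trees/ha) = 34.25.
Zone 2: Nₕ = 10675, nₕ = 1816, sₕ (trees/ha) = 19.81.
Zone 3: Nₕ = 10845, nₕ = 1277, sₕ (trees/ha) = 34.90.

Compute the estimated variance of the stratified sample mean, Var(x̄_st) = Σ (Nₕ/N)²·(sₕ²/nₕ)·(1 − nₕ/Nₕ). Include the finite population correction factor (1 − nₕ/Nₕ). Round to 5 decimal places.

N = 24016; Wₕ = Nₕ/N.
zone 1: (2496/24016)²·34.25²/167·(1 − 167/2496) = 0.07079741
zone 2: (10675/24016)²·19.81²/1816·(1 − 1816/10675) = 0.03543271
zone 3: (10845/24016)²·34.90²/1277·(1 − 1277/10845) = 0.17159686
Sum = 0.27782698 → 0.27783.

0.27783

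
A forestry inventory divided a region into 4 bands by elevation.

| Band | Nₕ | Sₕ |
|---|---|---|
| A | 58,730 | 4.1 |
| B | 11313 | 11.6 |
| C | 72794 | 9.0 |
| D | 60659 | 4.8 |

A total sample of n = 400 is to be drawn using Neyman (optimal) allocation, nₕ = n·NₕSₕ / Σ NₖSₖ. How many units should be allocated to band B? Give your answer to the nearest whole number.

40

A: NₕSₕ = 58730·4.1 = 240793
B: NₕSₕ = 11313·11.6 = 131230.8
C: NₕSₕ = 72794·9.0 = 655146
D: NₕSₕ = 60659·4.8 = 291163.2
Σ NₕSₕ = 1318333.
n_B = 400·131230.8/1318333 = 39.817... → 40.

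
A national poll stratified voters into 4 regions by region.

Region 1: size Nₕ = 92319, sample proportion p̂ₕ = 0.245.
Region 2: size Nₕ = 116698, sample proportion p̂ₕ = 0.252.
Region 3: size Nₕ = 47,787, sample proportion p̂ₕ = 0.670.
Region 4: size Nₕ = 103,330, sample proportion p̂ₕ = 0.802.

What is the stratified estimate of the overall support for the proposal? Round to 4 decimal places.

0.4635

N = 92319 + 116698 + 47787 + 103330 = 360134.
Overall proportion = Σ (Nₕ/N)·p̂ₕ.
Σ Nₕp̂ₕ = 22618.155 + 29407.896 + 32017.29 + 82870.66 = 166914.001.
166914.001 / 360134 = 0.463477... → 0.4635.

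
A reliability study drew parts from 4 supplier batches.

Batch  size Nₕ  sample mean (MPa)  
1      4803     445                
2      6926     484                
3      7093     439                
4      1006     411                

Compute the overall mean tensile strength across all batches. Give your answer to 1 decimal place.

x̄_st = (Σ Nₕx̄ₕ) / (Σ Nₕ) = (4803·445 + 6926·484 + 7093·439 + 1006·411) / 19828
= 9016812 / 19828 = 454.751... → 454.8.

454.8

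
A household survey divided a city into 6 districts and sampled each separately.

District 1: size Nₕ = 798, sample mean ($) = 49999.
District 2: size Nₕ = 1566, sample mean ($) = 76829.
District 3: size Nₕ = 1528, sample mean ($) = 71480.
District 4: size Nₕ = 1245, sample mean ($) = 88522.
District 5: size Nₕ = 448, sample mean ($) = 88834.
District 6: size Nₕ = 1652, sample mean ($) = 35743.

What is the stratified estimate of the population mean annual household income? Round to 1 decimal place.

N = 7237; weights Wₕ = Nₕ/N = (0.1103, 0.2164, 0.2111, 0.1720, 0.0619, 0.2283).
x̄_st = Σ Wₕ·x̄ₕ = 0.1103·49999 + 0.2164·76829 + 0.2111·71480 + 0.1720·88522 + 0.0619·88834 + 0.2283·35743 ≈ 66117.150...
→ 66117.1.

66117.1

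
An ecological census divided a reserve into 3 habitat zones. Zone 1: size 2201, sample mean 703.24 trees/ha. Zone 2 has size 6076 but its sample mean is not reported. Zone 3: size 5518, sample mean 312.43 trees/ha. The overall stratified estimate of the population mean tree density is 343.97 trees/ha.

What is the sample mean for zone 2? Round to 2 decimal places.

Σ Nₕx̄ₕ = N·μ, so 6076·x̄_2 = 13795·343.97 − (2201·703.24 + 5518·312.43).
= 4745066.15 − 3271819.98 = 1473246.17.
x̄_2 = 1473246.17 / 6076 = 242.4697... → 242.47.

242.47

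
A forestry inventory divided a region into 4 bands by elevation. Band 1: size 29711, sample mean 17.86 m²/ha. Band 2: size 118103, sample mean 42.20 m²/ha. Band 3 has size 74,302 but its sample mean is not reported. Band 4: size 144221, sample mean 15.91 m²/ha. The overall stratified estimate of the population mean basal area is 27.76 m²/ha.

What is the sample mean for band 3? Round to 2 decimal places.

31.77

Σ Nₕx̄ₕ = N·μ, so 74302·x̄_3 = 366337·27.76 − (29711·17.86 + 118103·42.20 + 144221·15.91).
= 10169515.12 − 7809141.17 = 2360373.95.
x̄_3 = 2360373.95 / 74302 = 31.7673... → 31.77.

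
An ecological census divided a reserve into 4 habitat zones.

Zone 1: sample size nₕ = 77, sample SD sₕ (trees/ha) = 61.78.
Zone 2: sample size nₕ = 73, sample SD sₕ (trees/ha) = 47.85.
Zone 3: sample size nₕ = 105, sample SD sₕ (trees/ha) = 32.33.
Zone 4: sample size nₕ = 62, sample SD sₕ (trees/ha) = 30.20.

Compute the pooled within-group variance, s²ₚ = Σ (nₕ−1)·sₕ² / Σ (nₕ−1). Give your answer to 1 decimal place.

1978.5

Degrees of freedom: 76 + 72 + 104 + 61 = 313.
Σ(nₕ−1)sₕ² = 76·3816.7684 + 72·2289.6225 + 104·1045.2289 + 61·912.04 = 619265.464.
s²ₚ = 619265.464 / 313 = 1978.484... → 1978.5.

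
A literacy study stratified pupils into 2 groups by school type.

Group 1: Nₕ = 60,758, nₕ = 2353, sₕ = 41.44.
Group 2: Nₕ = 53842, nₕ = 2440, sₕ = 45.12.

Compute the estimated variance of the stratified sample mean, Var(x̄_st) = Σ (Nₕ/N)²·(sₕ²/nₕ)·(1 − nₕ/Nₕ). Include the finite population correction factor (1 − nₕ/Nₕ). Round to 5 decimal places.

0.37302

N = 114600; Wₕ = Nₕ/N.
group 1: (60758/114600)²·41.44²/2353·(1 − 2353/60758) = 0.19719769
group 2: (53842/114600)²·45.12²/2440·(1 − 2440/53842) = 0.17582488
Sum = 0.37302257 → 0.37302.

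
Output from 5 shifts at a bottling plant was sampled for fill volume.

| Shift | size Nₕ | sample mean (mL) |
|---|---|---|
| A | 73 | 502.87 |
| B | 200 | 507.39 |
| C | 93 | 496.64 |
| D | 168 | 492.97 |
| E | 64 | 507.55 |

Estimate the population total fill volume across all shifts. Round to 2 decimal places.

A: 73·502.87 = 36709.51
B: 200·507.39 = 101478
C: 93·496.64 = 46187.52
D: 168·492.97 = 82818.96
E: 64·507.55 = 32483.2
τ̂ = Σ Nₕx̄ₕ = 299677.19.

299677.19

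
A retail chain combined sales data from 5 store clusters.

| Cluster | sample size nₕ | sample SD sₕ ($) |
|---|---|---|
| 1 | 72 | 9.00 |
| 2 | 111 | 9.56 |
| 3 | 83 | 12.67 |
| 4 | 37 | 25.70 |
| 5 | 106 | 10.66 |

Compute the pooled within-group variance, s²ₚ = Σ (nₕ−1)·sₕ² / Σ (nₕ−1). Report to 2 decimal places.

1: (72−1)·9.00² = 71·81 = 5751
2: (111−1)·9.56² = 110·91.3936 = 10053.296
3: (83−1)·12.67² = 82·160.5289 = 13163.3698
4: (37−1)·25.70² = 36·660.49 = 23777.64
5: (106−1)·10.66² = 105·113.6356 = 11931.738
Numerator = 64677.0438; denominator = Σ(nₕ−1) = 404.
s²ₚ = 64677.0438/404 = 160.0917... → 160.09.

160.09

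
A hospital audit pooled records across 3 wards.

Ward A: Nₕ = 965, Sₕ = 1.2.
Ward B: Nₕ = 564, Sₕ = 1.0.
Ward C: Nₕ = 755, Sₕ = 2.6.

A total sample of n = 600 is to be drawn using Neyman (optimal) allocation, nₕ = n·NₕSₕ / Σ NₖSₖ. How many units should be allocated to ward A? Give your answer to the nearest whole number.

A: NₕSₕ = 965·1.2 = 1158
B: NₕSₕ = 564·1.0 = 564
C: NₕSₕ = 755·2.6 = 1963
Σ NₕSₕ = 3685.
n_A = 600·1158/3685 = 188.548... → 189.

189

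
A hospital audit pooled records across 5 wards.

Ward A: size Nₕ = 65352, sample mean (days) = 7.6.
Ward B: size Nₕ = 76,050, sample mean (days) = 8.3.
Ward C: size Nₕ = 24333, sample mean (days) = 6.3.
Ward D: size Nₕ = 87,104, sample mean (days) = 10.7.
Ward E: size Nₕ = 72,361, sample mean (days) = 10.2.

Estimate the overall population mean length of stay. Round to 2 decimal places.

x̄_st = (Σ Nₕx̄ₕ) / (Σ Nₕ) = (65352·7.6 + 76050·8.3 + 24333·6.3 + 87104·10.7 + 72361·10.2) / 325200
= 2951283.1 / 325200 = 9.0753... → 9.08.

9.08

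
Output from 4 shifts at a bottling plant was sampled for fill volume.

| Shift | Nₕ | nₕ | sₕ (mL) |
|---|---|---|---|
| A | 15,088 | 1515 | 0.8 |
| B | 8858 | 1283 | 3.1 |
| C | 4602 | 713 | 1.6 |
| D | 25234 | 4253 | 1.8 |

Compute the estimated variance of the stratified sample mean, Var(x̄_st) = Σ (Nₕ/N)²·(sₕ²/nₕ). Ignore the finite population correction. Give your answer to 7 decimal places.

0.0004304

N = 53782; Wₕ = Nₕ/N.
shift A: (15088/53782)²·0.8²/1515 = 0.0000332473
shift B: (8858/53782)²·3.1²/1283 = 0.0002031862
shift C: (4602/53782)²·1.6²/713 = 0.0000262887
shift D: (25234/53782)²·1.8²/4253 = 0.0001677057
Sum = 0.0004304280 → 0.0004304.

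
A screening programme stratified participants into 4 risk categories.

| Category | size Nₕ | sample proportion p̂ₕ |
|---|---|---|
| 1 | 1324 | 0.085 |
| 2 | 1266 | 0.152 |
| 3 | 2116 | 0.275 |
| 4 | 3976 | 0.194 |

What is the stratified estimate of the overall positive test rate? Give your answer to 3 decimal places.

0.191

Wₕ = Nₕ/N with N = 8682: 0.1525, 0.1458, 0.2437, 0.4580.
p̂_st = 0.1525·0.085 + 0.1458·0.152 + 0.2437·0.275 + 0.4580·0.194 ≈ 0.19099... → 0.191.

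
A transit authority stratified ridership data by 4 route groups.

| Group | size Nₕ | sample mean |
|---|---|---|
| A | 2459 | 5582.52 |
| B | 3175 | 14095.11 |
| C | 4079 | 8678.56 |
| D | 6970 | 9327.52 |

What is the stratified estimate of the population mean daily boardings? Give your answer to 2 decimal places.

N = 2459 + 3175 + 4079 + 6970 = 16683.
The stratified mean weights each stratum mean by its population share Nₕ/N.
Σ Nₕx̄ₕ = 2459·5582.52 + 3175·14095.11 + 4079·8678.56 + 6970·9327.52 = 13727416.68 + 44751974.25 + 35399846.24 + 65012814.4 = 158892051.57.
Divide by N: 158892051.57 / 16683 = 9524.1894... → 9524.19.

9524.19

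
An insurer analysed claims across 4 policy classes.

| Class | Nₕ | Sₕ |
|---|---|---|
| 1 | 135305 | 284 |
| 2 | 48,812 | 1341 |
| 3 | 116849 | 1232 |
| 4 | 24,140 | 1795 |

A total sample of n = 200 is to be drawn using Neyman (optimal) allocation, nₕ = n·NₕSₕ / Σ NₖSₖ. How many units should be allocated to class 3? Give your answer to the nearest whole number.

99

Σ NₕSₕ = 135305·284 + 48812·1341 + 116849·1232 + 24140·1795 = 291172780.
Share for 3: 143957968/291172780 = 0.49441.
n_3 = 200 × 0.49441 = 98.881... → 99.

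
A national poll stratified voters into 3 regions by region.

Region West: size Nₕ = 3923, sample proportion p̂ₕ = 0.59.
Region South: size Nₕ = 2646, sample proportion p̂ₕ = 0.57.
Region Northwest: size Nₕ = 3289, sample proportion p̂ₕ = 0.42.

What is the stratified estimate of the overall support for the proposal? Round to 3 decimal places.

Wₕ = Nₕ/N with N = 9858: 0.3980, 0.2684, 0.3336.
p̂_st = 0.3980·0.59 + 0.2684·0.57 + 0.3336·0.42 ≈ 0.52791... → 0.528.

0.528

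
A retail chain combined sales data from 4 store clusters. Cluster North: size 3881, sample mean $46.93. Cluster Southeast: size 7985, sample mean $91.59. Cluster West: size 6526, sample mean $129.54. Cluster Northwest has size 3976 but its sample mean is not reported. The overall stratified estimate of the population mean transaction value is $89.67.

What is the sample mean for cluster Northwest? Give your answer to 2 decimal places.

62.09

Σ Nₕx̄ₕ = N·μ, so 3976·x̄_Northwest = 22368·89.67 − (3881·46.93 + 7985·91.59 + 6526·129.54).
= 2005738.56 − 1758859.52 = 246879.04.
x̄_Northwest = 246879.04 / 3976 = 62.0923... → 62.09.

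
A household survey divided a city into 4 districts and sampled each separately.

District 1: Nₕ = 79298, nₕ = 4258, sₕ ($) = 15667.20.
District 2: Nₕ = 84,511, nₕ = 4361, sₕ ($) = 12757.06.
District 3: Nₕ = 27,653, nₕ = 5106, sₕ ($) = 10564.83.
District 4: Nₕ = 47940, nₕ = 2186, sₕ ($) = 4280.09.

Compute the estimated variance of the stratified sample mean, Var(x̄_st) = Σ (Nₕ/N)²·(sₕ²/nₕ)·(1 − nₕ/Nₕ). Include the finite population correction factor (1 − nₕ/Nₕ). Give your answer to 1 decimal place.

10954.1

N = 239402. Term for each stratum: Wₕ²sₕ²/nₕ·(1−nₕ/Nₕ).
Var(x̄_st) = 5985.1719 + 4410.3832 + 237.8043 + 320.7208 = 10954.0803 → 10954.1.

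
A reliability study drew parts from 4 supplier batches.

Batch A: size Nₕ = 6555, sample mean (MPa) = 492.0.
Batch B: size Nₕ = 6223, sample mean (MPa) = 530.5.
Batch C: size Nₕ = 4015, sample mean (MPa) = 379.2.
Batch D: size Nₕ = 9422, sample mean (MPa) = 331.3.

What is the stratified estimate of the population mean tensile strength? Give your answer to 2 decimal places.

426.11

x̄_st = (Σ Nₕx̄ₕ) / (Σ Nₕ) = (6555·492.0 + 6223·530.5 + 4015·379.2 + 9422·331.3) / 26215
= 11170358.1 / 26215 = 426.1056... → 426.11.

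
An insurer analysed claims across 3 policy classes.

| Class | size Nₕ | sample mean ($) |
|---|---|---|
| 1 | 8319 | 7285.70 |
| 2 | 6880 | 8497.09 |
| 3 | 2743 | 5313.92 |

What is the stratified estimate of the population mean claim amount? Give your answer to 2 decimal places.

N = 17942; weights Wₕ = Nₕ/N = (0.4637, 0.3835, 0.1529).
x̄_st = Σ Wₕ·x̄ₕ = 0.4637·7285.70 + 0.3835·8497.09 + 0.1529·5313.92 ≈ 7448.7683...
→ 7448.77.

7448.77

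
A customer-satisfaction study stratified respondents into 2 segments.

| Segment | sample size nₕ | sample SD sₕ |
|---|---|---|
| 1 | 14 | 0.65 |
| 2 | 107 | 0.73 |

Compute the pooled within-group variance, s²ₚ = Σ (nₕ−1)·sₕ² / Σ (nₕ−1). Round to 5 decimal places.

Degrees of freedom: 13 + 106 = 119.
Σ(nₕ−1)sₕ² = 13·0.4225 + 106·0.5329 = 61.9799.
s²ₚ = 61.9799 / 119 = 0.5208395... → 0.52084.

0.52084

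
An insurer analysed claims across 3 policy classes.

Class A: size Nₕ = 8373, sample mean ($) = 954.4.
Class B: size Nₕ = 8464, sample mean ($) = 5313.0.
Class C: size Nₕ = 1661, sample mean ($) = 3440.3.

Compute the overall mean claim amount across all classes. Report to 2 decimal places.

3171.95

N = 18498; weights Wₕ = Nₕ/N = (0.4526, 0.4576, 0.0898).
x̄_st = Σ Wₕ·x̄ₕ = 0.4526·954.4 + 0.4576·5313.0 + 0.0898·3440.3 ≈ 3171.9516...
→ 3171.95.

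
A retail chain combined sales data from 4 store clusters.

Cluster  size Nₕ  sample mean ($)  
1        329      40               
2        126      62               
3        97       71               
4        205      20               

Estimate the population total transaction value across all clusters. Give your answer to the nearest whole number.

Estimate total by summing Nₕ·x̄ₕ over strata.
329·40 + 126·62 + 97·71 + 205·20 = 13160 + 7812 + 6887 + 4100 = 31959.

31959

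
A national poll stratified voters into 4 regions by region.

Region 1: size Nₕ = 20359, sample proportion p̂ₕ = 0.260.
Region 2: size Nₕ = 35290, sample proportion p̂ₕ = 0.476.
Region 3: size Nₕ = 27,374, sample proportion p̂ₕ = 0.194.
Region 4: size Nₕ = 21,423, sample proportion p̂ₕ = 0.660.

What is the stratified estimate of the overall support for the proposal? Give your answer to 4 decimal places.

N = 20359 + 35290 + 27374 + 21423 = 104446.
Overall proportion = Σ (Nₕ/N)·p̂ₕ.
Σ Nₕp̂ₕ = 5293.34 + 16798.04 + 5310.556 + 14139.18 = 41541.116.
41541.116 / 104446 = 0.397728... → 0.3977.

0.3977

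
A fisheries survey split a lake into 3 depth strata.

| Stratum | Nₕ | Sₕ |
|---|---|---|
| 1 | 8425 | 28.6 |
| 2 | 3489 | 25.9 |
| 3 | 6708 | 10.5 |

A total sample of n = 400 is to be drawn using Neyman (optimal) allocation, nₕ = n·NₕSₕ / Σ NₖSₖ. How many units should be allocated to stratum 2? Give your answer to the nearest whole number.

1: NₕSₕ = 8425·28.6 = 240955
2: NₕSₕ = 3489·25.9 = 90365.1
3: NₕSₕ = 6708·10.5 = 70434
Σ NₕSₕ = 401754.1.
n_2 = 400·90365.1/401754.1 = 89.971... → 90.

90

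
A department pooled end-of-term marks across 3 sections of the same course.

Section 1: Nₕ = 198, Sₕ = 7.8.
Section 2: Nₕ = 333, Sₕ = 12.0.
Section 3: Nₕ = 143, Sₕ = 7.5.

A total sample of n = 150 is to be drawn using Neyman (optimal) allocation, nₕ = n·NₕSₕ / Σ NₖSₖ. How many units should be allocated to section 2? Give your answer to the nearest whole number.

1: NₕSₕ = 198·7.8 = 1544.4
2: NₕSₕ = 333·12.0 = 3996
3: NₕSₕ = 143·7.5 = 1072.5
Σ NₕSₕ = 6612.9.
n_2 = 150·3996/6612.9 = 90.641... → 91.

91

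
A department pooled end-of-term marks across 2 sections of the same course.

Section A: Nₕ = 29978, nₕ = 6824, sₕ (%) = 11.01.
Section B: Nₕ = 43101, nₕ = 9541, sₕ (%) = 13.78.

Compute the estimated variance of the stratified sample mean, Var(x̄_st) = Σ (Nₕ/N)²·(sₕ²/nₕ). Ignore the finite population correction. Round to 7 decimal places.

N = 73079; Wₕ = Nₕ/N.
section A: (29978/73079)²·11.01²/6824 = 0.0029892053
section B: (43101/73079)²·13.78²/9541 = 0.0069229954
Sum = 0.0099122006 → 0.0099122.

0.0099122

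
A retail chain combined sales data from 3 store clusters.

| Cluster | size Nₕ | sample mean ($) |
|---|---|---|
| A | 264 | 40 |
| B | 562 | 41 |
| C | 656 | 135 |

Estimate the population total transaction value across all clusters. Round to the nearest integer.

Population total = Σ Nₕ·x̄ₕ (each stratum's size times its mean).
264·40 + 562·41 + 656·135 = 10560 + 23042 + 88560 = 122162.

122162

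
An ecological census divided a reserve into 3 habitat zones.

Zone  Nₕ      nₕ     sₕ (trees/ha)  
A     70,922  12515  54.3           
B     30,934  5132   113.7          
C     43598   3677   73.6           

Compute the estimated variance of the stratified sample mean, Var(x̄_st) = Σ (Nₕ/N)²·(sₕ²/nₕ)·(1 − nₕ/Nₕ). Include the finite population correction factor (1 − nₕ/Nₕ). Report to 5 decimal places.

0.26235

N = 145454. Term for each stratum: Wₕ²sₕ²/nₕ·(1−nₕ/Nₕ).
Var(x̄_st) = 0.04612786 + 0.09503255 + 0.12119331 = 0.26235372 → 0.26235.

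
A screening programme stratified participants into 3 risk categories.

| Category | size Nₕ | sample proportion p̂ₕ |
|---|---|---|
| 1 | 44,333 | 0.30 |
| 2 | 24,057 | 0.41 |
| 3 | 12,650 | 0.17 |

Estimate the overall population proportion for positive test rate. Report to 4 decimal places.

0.3124

N = 44333 + 24057 + 12650 = 81040.
Overall proportion = Σ (Nₕ/N)·p̂ₕ.
Σ Nₕp̂ₕ = 13299.9 + 9863.37 + 2150.5 = 25313.77.
25313.77 / 81040 = 0.312361... → 0.3124.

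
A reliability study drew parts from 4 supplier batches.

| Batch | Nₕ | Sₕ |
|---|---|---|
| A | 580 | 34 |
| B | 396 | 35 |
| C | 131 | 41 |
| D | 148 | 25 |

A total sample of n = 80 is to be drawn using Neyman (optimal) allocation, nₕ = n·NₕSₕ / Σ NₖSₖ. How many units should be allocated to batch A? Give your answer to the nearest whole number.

37

A: NₕSₕ = 580·34 = 19720
B: NₕSₕ = 396·35 = 13860
C: NₕSₕ = 131·41 = 5371
D: NₕSₕ = 148·25 = 3700
Σ NₕSₕ = 42651.
n_A = 80·19720/42651 = 36.989... → 37.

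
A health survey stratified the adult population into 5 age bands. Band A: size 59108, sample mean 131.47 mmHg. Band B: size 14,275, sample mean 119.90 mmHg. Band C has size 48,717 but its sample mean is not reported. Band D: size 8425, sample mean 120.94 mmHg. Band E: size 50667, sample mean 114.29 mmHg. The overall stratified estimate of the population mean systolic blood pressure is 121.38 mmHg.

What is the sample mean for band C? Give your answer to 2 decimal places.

N = 59108 + 14275 + 48717 + 8425 + 50667 = 181192.
Overall total = μ·N = 121.38·181192 = 21993084.96.
Subtract the known strata: 59108·131.47 + 14275·119.90 + 8425·120.94 + 50667·114.29 = 16292152.19.
Remaining total for band C: 21993084.96 − 16292152.19 = 5700932.77.
Divide by its size: 5700932.77 / 48717 = 117.0214... → 117.02.

117.02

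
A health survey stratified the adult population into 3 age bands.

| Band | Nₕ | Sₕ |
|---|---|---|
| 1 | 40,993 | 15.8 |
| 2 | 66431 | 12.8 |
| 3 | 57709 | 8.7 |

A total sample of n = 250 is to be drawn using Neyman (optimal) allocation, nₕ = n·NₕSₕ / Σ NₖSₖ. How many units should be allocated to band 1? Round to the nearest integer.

81

1: NₕSₕ = 40993·15.8 = 647689.4
2: NₕSₕ = 66431·12.8 = 850316.8
3: NₕSₕ = 57709·8.7 = 502068.3
Σ NₕSₕ = 2000074.5.
n_1 = 250·647689.4/2000074.5 = 80.958... → 81.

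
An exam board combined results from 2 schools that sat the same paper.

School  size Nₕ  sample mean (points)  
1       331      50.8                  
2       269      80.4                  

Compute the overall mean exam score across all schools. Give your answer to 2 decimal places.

64.07

N = 331 + 269 = 600.
The stratified mean weights each stratum mean by its population share Nₕ/N.
Σ Nₕx̄ₕ = 331·50.8 + 269·80.4 = 16814.8 + 21627.6 = 38442.4.
Divide by N: 38442.4 / 600 = 64.0707... → 64.07.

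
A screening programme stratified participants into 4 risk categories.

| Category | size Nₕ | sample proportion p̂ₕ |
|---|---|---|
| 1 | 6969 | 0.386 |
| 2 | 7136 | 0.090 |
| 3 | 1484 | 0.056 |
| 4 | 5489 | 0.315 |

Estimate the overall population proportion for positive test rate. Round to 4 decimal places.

0.2441

Wₕ = Nₕ/N with N = 21078: 0.3306, 0.3386, 0.0704, 0.2604.
p̂_st = 0.3306·0.386 + 0.3386·0.090 + 0.0704·0.056 + 0.2604·0.315 ≈ 0.244066... → 0.2441.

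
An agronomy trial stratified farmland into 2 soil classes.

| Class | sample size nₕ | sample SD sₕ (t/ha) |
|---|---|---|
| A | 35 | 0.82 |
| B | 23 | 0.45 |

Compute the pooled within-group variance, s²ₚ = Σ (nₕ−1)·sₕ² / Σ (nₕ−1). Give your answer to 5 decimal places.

0.48780

Degrees of freedom: 34 + 22 = 56.
Σ(nₕ−1)sₕ² = 34·0.6724 + 22·0.2025 = 27.3166.
s²ₚ = 27.3166 / 56 = 0.4877964... → 0.48780.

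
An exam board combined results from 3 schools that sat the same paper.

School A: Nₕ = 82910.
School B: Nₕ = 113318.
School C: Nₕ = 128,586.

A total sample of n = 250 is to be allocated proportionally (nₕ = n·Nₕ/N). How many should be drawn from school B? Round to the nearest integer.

87

Share of school B = 113318/324814 = 0.34887.
Allocate 250 × 0.34887 = 87.218... → 87.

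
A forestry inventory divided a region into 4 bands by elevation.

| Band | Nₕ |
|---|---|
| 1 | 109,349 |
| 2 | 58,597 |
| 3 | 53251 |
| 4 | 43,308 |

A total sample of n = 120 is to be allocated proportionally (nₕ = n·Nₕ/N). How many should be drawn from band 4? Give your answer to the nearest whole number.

N = 109349 + 58597 + 53251 + 43308 = 264505.
n_4 = 120·43308/264505 = 19.648... → 20.

20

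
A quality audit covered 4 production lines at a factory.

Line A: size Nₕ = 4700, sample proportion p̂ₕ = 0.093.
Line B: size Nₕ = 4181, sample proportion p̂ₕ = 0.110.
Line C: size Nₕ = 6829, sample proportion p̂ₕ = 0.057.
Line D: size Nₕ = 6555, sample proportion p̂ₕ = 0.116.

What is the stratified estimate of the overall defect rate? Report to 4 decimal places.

0.0919

Wₕ = Nₕ/N with N = 22265: 0.2111, 0.1878, 0.3067, 0.2944.
p̂_st = 0.2111·0.093 + 0.1878·0.110 + 0.3067·0.057 + 0.2944·0.116 ≈ 0.091922... → 0.0919.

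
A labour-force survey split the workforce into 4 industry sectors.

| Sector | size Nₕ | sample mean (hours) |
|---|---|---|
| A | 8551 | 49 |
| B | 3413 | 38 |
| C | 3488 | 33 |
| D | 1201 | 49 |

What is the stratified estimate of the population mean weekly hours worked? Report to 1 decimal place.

N = 16653; weights Wₕ = Nₕ/N = (0.5135, 0.2049, 0.2095, 0.0721).
x̄_st = Σ Wₕ·x̄ₕ = 0.5135·49 + 0.2049·38 + 0.2095·33 + 0.0721·49 ≈ 43.394...
→ 43.4.

43.4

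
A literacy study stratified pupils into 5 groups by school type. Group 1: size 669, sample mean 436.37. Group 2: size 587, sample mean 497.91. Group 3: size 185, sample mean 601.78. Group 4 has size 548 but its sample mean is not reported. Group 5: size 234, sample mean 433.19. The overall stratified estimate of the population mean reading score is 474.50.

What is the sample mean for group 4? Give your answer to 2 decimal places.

N = 669 + 587 + 185 + 548 + 234 = 2223.
Overall total = μ·N = 474.50·2223 = 1054813.5.
Subtract the known strata: 669·436.37 + 587·497.91 + 185·601.78 + 234·433.19 = 796900.46.
Remaining total for group 4: 1054813.5 − 796900.46 = 257913.04.
Divide by its size: 257913.04 / 548 = 470.6442... → 470.64.

470.64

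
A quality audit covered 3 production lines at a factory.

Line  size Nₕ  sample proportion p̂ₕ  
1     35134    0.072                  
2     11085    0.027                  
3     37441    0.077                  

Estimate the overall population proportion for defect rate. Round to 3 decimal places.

0.068

Wₕ = Nₕ/N with N = 83660: 0.4200, 0.1325, 0.4475.
p̂_st = 0.4200·0.072 + 0.1325·0.027 + 0.4475·0.077 ≈ 0.06828... → 0.068.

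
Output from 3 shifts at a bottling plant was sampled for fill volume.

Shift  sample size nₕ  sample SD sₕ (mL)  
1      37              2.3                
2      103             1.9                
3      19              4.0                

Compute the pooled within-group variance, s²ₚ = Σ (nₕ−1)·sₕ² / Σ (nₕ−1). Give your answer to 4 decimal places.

5.4273

Degrees of freedom: 36 + 102 + 18 = 156.
Σ(nₕ−1)sₕ² = 36·5.29 + 102·3.61 + 18·16 = 846.66.
s²ₚ = 846.66 / 156 = 5.427308... → 5.4273.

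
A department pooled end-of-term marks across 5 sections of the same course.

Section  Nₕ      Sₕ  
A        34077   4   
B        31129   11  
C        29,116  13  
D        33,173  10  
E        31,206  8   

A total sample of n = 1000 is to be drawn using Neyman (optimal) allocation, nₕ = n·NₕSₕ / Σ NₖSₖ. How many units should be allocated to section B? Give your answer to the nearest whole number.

Σ NₕSₕ = 34077·4 + 31129·11 + 29116·13 + 33173·10 + 31206·8 = 1438613.
Share for B: 342419/1438613 = 0.23802.
n_B = 1000 × 0.23802 = 238.020... → 238.

238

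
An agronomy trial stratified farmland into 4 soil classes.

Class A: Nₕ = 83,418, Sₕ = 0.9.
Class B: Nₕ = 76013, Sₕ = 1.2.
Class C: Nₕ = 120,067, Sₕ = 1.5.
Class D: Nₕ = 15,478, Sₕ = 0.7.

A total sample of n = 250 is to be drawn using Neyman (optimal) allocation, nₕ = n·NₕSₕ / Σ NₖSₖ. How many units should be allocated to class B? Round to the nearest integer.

64

A: NₕSₕ = 83418·0.9 = 75076.2
B: NₕSₕ = 76013·1.2 = 91215.6
C: NₕSₕ = 120067·1.5 = 180100.5
D: NₕSₕ = 15478·0.7 = 10834.6
Σ NₕSₕ = 357226.9.
n_B = 250·91215.6/357226.9 = 63.836... → 64.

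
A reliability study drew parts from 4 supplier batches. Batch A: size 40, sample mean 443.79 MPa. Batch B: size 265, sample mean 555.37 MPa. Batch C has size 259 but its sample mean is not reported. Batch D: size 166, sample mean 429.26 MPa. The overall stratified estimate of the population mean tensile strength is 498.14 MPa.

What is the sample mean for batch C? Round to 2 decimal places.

Σ Nₕx̄ₕ = N·μ, so 259·x̄_C = 730·498.14 − (40·443.79 + 265·555.37 + 166·429.26).
= 363642.2 − 236181.81 = 127460.39.
x̄_C = 127460.39 / 259 = 492.1251... → 492.13.

492.13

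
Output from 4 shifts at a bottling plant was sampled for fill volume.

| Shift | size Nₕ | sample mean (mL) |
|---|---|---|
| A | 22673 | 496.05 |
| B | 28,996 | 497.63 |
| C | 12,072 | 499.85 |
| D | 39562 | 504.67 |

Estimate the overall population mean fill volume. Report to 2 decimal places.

N = 22673 + 28996 + 12072 + 39562 = 103303.
Overall mean = Σ (Nₕ/N)·x̄ₕ — weight by population share, not a simple average.
Σ Nₕx̄ₕ = 22673·496.05 + 28996·497.63 + 12072·499.85 + 39562·504.67 = 11246941.65 + 14429279.48 + 6034189.2 + 19965754.54 = 51676164.87.
Divide by N: 51676164.87 / 103303 = 500.2388... → 500.24.

500.24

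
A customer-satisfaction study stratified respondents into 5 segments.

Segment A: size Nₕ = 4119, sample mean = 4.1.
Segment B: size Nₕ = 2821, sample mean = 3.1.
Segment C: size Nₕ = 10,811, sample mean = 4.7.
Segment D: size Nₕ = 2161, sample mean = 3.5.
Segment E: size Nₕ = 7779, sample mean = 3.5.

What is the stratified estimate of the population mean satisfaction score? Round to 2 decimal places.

4.02

x̄_st = (Σ Nₕx̄ₕ) / (Σ Nₕ) = (4119·4.1 + 2821·3.1 + 10811·4.7 + 2161·3.5 + 7779·3.5) / 27691
= 111234.7 / 27691 = 4.0170... → 4.02.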